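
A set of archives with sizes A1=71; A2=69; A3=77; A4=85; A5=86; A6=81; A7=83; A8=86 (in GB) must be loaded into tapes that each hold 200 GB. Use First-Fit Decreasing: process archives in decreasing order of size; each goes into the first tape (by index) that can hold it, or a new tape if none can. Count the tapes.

4 tapes

Sorted descending: 86, 86, 85, 83, 81, 77, 71, 69.
tape 1: place 86 GB, 114 GB left
tape 1: place 86 GB, 28 GB left
tape 2: place 85 GB, 115 GB left
tape 2: place 83 GB, 32 GB left
tape 3: place 81 GB, 119 GB left
tape 3: place 77 GB, 42 GB left
tape 4: place 71 GB, 129 GB left
tape 4: place 69 GB, 60 GB left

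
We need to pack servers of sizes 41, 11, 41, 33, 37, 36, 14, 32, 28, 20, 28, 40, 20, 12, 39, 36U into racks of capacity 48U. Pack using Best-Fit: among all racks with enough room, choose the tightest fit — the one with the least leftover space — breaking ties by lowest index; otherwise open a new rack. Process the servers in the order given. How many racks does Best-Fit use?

11 racks

rack 1: place 41U, 7U left
rack 2: place 11U, 37U left
rack 3: place 41U, 7U left
rack 2: place 33U, 4U left
rack 4: place 37U, 11U left
rack 5: place 36U, 12U left
rack 6: place 14U, 34U left
rack 6: place 32U, 2U left
rack 7: place 28U, 20U left
rack 7: place 20U, 0U left
rack 8: place 28U, 20U left
rack 9: place 40U, 8U left
rack 8: place 20U, 0U left
rack 5: place 12U, 0U left
rack 10: place 39U, 9U left
rack 11: place 36U, 12U left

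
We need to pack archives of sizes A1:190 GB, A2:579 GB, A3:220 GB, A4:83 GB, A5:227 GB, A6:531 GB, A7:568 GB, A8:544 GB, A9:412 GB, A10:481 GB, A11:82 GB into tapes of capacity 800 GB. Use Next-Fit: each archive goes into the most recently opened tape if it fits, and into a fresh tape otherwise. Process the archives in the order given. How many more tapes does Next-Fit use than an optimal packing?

1

Next-Fit: [190,579] [220,83,227] [531] [568] [544] [412] [481,82] → 7 tapes.
6 archives exceed 400 GB (half the capacity), and no two of those can share a tape, so at least 6 tapes are needed.
An optimal packing achieves that bound: [579,220] [568,227] [544,190] [531,83,82] [481] [412] → 6 tapes.
Excess: 7 − 6 = 1.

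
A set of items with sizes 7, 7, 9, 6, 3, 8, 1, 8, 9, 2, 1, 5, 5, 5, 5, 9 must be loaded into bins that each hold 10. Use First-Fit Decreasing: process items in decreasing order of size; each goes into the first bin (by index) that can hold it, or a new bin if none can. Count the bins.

10

Sorted descending: 9, 9, 9, 8, 8, 7, 7, 6, 5, 5, 5, 5, 3, 2, 1, 1.
9 → bin 1 (remaining 1)
9 → bin 2 (remaining 1)
9 → bin 3 (remaining 1)
8 → bin 4 (remaining 2)
8 → bin 5 (remaining 2)
7 → bin 6 (remaining 3)
7 → bin 7 (remaining 3)
6 → bin 8 (remaining 4)
5 → bin 9 (remaining 5)
5 → bin 9 (remaining 0)
5 → bin 10 (remaining 5)
5 → bin 10 (remaining 0)
3 → bin 6 (remaining 0)
2 → bin 4 (remaining 0)
1 → bin 1 (remaining 0)
1 → bin 2 (remaining 0)
Final bins: [9,1] [9,1] [9] [8,2] [8] [7,3] [7] [6] [5,5] [5,5].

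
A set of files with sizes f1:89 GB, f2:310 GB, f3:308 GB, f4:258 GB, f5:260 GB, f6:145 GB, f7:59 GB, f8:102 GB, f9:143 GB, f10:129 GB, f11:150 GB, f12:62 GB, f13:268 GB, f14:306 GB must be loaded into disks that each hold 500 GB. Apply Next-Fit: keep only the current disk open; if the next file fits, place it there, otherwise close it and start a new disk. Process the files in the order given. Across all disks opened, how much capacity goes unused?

911

disk 1: place f1 (89 GB), 411 GB left
disk 1: place f2 (310 GB), 101 GB left
disk 2: place f3 (308 GB), 192 GB left
disk 3: place f4 (258 GB), 242 GB left
disk 4: place f5 (260 GB), 240 GB left
disk 4: place f6 (145 GB), 95 GB left
disk 4: place f7 (59 GB), 36 GB left
disk 5: place f8 (102 GB), 398 GB left
disk 5: place f9 (143 GB), 255 GB left
disk 5: place f10 (129 GB), 126 GB left
disk 6: place f11 (150 GB), 350 GB left
disk 6: place f12 (62 GB), 288 GB left
disk 6: place f13 (268 GB), 20 GB left
disk 7: place f14 (306 GB), 194 GB left
7 disks × 500 GB = 3500 GB; used 2589 GB; unused 911 GB.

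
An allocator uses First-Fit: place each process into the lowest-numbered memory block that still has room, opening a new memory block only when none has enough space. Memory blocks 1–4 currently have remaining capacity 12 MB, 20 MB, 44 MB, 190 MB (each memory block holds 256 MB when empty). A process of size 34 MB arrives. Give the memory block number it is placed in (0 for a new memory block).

3

Memory blocks with room: memory block 3 (44 MB), memory block 4 (190 MB).
The first with room is memory block 3.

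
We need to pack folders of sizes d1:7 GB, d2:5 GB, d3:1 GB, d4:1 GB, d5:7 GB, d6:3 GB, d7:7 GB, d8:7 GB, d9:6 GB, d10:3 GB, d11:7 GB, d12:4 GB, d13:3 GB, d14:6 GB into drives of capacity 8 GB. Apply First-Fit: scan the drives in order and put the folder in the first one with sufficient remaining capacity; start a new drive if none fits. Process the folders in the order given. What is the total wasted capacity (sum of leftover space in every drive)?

Put d1 (7 GB) in drive 1; 1 GB remain.
Put d2 (5 GB) in drive 2; 3 GB remain.
Put d3 (1 GB) in drive 1; 0 GB remain.
Put d4 (1 GB) in drive 2; 2 GB remain.
Put d5 (7 GB) in drive 3; 1 GB remain.
Put d6 (3 GB) in drive 4; 5 GB remain.
Put d7 (7 GB) in drive 5; 1 GB remain.
Put d8 (7 GB) in drive 6; 1 GB remain.
Put d9 (6 GB) in drive 7; 2 GB remain.
Put d10 (3 GB) in drive 4; 2 GB remain.
Put d11 (7 GB) in drive 8; 1 GB remain.
Put d12 (4 GB) in drive 9; 4 GB remain.
Put d13 (3 GB) in drive 9; 1 GB remain.
Put d14 (6 GB) in drive 10; 2 GB remain.
10 drives × 8 GB = 80 GB; used 67 GB; unused 13 GB.

13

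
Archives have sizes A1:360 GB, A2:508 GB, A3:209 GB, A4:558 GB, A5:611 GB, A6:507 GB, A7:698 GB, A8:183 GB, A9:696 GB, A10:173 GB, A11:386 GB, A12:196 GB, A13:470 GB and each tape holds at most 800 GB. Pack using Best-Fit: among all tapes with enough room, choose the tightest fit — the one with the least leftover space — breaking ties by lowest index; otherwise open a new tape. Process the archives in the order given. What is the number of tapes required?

8

A1 (360 GB) → tape 1 (remaining 440 GB)
A2 (508 GB) → tape 2 (remaining 292 GB)
A3 (209 GB) → tape 2 (remaining 83 GB)
A4 (558 GB) → tape 3 (remaining 242 GB)
A5 (611 GB) → tape 4 (remaining 189 GB)
A6 (507 GB) → tape 5 (remaining 293 GB)
A7 (698 GB) → tape 6 (remaining 102 GB)
A8 (183 GB) → tape 4 (remaining 6 GB)
A9 (696 GB) → tape 7 (remaining 104 GB)
A10 (173 GB) → tape 3 (remaining 69 GB)
A11 (386 GB) → tape 1 (remaining 54 GB)
A12 (196 GB) → tape 5 (remaining 97 GB)
A13 (470 GB) → tape 8 (remaining 330 GB)
Final tapes: [360,386] [508,209] [558,173] [611,183] [507,196] [698] [696] [470].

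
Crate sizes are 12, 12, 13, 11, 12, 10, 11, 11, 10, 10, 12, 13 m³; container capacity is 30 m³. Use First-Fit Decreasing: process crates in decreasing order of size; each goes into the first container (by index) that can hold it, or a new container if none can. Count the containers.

6 containers

Sorted descending: 13, 13, 12, 12, 12, 12, 11, 11, 11, 10, 10, 10.
Put 13 m³ in container 1; 17 m³ remain.
Put 13 m³ in container 1; 4 m³ remain.
Put 12 m³ in container 2; 18 m³ remain.
Put 12 m³ in container 2; 6 m³ remain.
Put 12 m³ in container 3; 18 m³ remain.
Put 12 m³ in container 3; 6 m³ remain.
Put 11 m³ in container 4; 19 m³ remain.
Put 11 m³ in container 4; 8 m³ remain.
Put 11 m³ in container 5; 19 m³ remain.
Put 10 m³ in container 5; 9 m³ remain.
Put 10 m³ in container 6; 20 m³ remain.
Put 10 m³ in container 6; 10 m³ remain.
Final containers: [13,13] [12,12] [12,12] [11,11] [11,10] [10,10].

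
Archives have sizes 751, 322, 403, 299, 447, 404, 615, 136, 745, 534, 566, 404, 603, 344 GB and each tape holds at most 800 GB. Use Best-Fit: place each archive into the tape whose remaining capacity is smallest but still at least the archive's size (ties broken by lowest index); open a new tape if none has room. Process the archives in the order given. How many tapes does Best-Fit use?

10

751 GB → tape 1 (remaining 49 GB)
322 GB → tape 2 (remaining 478 GB)
403 GB → tape 2 (remaining 75 GB)
299 GB → tape 3 (remaining 501 GB)
447 GB → tape 3 (remaining 54 GB)
404 GB → tape 4 (remaining 396 GB)
615 GB → tape 5 (remaining 185 GB)
136 GB → tape 5 (remaining 49 GB)
745 GB → tape 6 (remaining 55 GB)
534 GB → tape 7 (remaining 266 GB)
566 GB → tape 8 (remaining 234 GB)
404 GB → tape 9 (remaining 396 GB)
603 GB → tape 10 (remaining 197 GB)
344 GB → tape 4 (remaining 52 GB)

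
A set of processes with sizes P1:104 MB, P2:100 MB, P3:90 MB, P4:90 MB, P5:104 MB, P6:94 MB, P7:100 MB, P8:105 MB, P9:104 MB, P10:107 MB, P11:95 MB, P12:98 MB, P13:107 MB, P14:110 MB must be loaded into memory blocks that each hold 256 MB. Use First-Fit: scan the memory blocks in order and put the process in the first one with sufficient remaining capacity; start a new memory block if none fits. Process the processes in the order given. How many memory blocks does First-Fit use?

memory block 1: place P1 (104 MB), 152 MB left
memory block 1: place P2 (100 MB), 52 MB left
memory block 2: place P3 (90 MB), 166 MB left
memory block 2: place P4 (90 MB), 76 MB left
memory block 3: place P5 (104 MB), 152 MB left
memory block 3: place P6 (94 MB), 58 MB left
memory block 4: place P7 (100 MB), 156 MB left
memory block 4: place P8 (105 MB), 51 MB left
memory block 5: place P9 (104 MB), 152 MB left
memory block 5: place P10 (107 MB), 45 MB left
memory block 6: place P11 (95 MB), 161 MB left
memory block 6: place P12 (98 MB), 63 MB left
memory block 7: place P13 (107 MB), 149 MB left
memory block 7: place P14 (110 MB), 39 MB left
Final memory blocks: [104,100] [90,90] [104,94] [100,105] [104,107] [95,98] [107,110].

7 memory blocks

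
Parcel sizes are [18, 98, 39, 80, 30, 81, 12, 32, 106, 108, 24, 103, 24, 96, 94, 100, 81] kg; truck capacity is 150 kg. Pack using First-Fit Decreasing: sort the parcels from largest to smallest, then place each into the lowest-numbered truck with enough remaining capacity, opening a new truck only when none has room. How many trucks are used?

Sorted descending: 108, 106, 103, 100, 98, 96, 94, 81, 81, 80, 39, 32, 30, 24, 24, 18, 12.
Put 108 kg in truck 1; 42 kg remain.
Put 106 kg in truck 2; 44 kg remain.
Put 103 kg in truck 3; 47 kg remain.
Put 100 kg in truck 4; 50 kg remain.
Put 98 kg in truck 5; 52 kg remain.
Put 96 kg in truck 6; 54 kg remain.
Put 94 kg in truck 7; 56 kg remain.
Put 81 kg in truck 8; 69 kg remain.
Put 81 kg in truck 9; 69 kg remain.
Put 80 kg in truck 10; 70 kg remain.
Put 39 kg in truck 1; 3 kg remain.
Put 32 kg in truck 2; 12 kg remain.
Put 30 kg in truck 3; 17 kg remain.
Put 24 kg in truck 4; 26 kg remain.
Put 24 kg in truck 4; 2 kg remain.
Put 18 kg in truck 5; 34 kg remain.
Put 12 kg in truck 2; 0 kg remain.

10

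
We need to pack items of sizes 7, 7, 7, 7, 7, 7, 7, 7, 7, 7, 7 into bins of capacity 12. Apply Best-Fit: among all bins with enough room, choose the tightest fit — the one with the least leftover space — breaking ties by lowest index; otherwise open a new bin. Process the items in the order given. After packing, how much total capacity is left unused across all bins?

55

Put 7 in bin 1; 5 remain.
Put 7 in bin 2; 5 remain.
Put 7 in bin 3; 5 remain.
Put 7 in bin 4; 5 remain.
Put 7 in bin 5; 5 remain.
Put 7 in bin 6; 5 remain.
Put 7 in bin 7; 5 remain.
Put 7 in bin 8; 5 remain.
Put 7 in bin 9; 5 remain.
Put 7 in bin 10; 5 remain.
Put 7 in bin 11; 5 remain.
11 bins × 12 = 132; used 77; unused 55.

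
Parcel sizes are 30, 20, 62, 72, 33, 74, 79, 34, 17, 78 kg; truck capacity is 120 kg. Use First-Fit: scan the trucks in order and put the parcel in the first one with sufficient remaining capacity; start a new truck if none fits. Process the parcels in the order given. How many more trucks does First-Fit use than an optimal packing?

0

First-Fit: [30,20,62] [72,33] [74,34] [79,17] [78] → 5 trucks.
Total size 499 kg; any packing needs at least ⌈499/120⌉ = 5 trucks.
So 5 is already optimal.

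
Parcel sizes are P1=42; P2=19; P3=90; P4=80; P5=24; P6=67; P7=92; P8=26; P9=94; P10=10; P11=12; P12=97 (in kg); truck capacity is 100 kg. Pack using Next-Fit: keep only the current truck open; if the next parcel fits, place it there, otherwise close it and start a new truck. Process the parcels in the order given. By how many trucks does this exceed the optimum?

2

Next-Fit: [42,19] [90] [80] [24,67] [92] [26] [94] [10,12] [97] → 9 trucks.
Total size 653 kg; any packing needs at least ⌈653/100⌉ = 7 trucks.
An optimal packing achieves that bound: [97] [94] [92] [90,10] [80,19] [67,26] [42,24,12] → 7 trucks.
Excess: 9 − 7 = 2.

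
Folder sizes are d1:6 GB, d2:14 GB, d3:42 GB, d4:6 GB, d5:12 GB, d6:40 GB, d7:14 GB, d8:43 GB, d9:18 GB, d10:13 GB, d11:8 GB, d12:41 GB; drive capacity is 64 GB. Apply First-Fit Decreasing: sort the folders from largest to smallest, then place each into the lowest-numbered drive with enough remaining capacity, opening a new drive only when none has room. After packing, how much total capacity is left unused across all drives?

Sorted descending: 43, 42, 41, 40, 18, 14, 14, 13, 12, 8, 6, 6.
43 GB → drive 1 (remaining 21 GB)
42 GB → drive 2 (remaining 22 GB)
41 GB → drive 3 (remaining 23 GB)
40 GB → drive 4 (remaining 24 GB)
18 GB → drive 1 (remaining 3 GB)
14 GB → drive 2 (remaining 8 GB)
14 GB → drive 3 (remaining 9 GB)
13 GB → drive 4 (remaining 11 GB)
12 GB → drive 5 (remaining 52 GB)
8 GB → drive 2 (remaining 0 GB)
6 GB → drive 3 (remaining 3 GB)
6 GB → drive 4 (remaining 5 GB)
5 drives × 64 GB = 320 GB; used 257 GB; unused 63 GB.

63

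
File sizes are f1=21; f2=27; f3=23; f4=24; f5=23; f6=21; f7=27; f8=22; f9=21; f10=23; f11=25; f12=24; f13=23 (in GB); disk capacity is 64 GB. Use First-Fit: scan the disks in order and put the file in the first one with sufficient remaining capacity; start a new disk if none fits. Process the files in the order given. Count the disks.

Put f1 (21 GB) in disk 1; 43 GB remain.
Put f2 (27 GB) in disk 1; 16 GB remain.
Put f3 (23 GB) in disk 2; 41 GB remain.
Put f4 (24 GB) in disk 2; 17 GB remain.
Put f5 (23 GB) in disk 3; 41 GB remain.
Put f6 (21 GB) in disk 3; 20 GB remain.
Put f7 (27 GB) in disk 4; 37 GB remain.
Put f8 (22 GB) in disk 4; 15 GB remain.
Put f9 (21 GB) in disk 5; 43 GB remain.
Put f10 (23 GB) in disk 5; 20 GB remain.
Put f11 (25 GB) in disk 6; 39 GB remain.
Put f12 (24 GB) in disk 6; 15 GB remain.
Put f13 (23 GB) in disk 7; 41 GB remain.
Final disks: [21,27] [23,24] [23,21] [27,22] [21,23] [25,24] [23].

7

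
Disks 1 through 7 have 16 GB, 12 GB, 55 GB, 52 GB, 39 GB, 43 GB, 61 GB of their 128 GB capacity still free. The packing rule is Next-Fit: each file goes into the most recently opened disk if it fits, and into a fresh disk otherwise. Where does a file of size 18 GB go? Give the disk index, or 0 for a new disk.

7

Next-Fit only looks at disk 7, which has 61 GB free.
18 GB fits there.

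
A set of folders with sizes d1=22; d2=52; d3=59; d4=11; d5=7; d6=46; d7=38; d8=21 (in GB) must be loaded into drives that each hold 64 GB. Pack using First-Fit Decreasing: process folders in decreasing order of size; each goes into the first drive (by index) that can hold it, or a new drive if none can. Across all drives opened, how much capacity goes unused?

Sorted descending: 59, 52, 46, 38, 22, 21, 11, 7.
Put 59 GB in drive 1; 5 GB remain.
Put 52 GB in drive 2; 12 GB remain.
Put 46 GB in drive 3; 18 GB remain.
Put 38 GB in drive 4; 26 GB remain.
Put 22 GB in drive 4; 4 GB remain.
Put 21 GB in drive 5; 43 GB remain.
Put 11 GB in drive 2; 1 GB remain.
Put 7 GB in drive 3; 11 GB remain.
5 drives × 64 GB = 320 GB; used 256 GB; unused 64 GB.

64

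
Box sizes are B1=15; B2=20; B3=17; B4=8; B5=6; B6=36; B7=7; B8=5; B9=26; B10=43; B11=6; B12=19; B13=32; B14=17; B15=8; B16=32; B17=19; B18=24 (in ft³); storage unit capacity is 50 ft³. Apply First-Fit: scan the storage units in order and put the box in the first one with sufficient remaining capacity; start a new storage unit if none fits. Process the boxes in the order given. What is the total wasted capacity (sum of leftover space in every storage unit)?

B1 (15 ft³) → storage unit 1 (remaining 35 ft³)
B2 (20 ft³) → storage unit 1 (remaining 15 ft³)
B3 (17 ft³) → storage unit 2 (remaining 33 ft³)
B4 (8 ft³) → storage unit 1 (remaining 7 ft³)
B5 (6 ft³) → storage unit 1 (remaining 1 ft³)
B6 (36 ft³) → storage unit 3 (remaining 14 ft³)
B7 (7 ft³) → storage unit 2 (remaining 26 ft³)
B8 (5 ft³) → storage unit 2 (remaining 21 ft³)
B9 (26 ft³) → storage unit 4 (remaining 24 ft³)
B10 (43 ft³) → storage unit 5 (remaining 7 ft³)
B11 (6 ft³) → storage unit 2 (remaining 15 ft³)
B12 (19 ft³) → storage unit 4 (remaining 5 ft³)
B13 (32 ft³) → storage unit 6 (remaining 18 ft³)
B14 (17 ft³) → storage unit 6 (remaining 1 ft³)
B15 (8 ft³) → storage unit 2 (remaining 7 ft³)
B16 (32 ft³) → storage unit 7 (remaining 18 ft³)
B17 (19 ft³) → storage unit 8 (remaining 31 ft³)
B18 (24 ft³) → storage unit 8 (remaining 7 ft³)
8 storage units × 50 ft³ = 400 ft³; used 340 ft³; unused 60 ft³.

60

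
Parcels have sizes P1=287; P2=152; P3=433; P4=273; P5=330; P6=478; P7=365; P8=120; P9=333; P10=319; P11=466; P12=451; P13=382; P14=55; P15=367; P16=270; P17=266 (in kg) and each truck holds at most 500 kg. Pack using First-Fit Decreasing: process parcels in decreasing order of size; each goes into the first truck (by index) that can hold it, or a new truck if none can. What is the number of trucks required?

14 trucks

Sorted descending: 478, 466, 451, 433, 382, 367, 365, 333, 330, 319, 287, 273, 270, 266, 152, 120, 55.
Put 478 kg in truck 1; 22 kg remain.
Put 466 kg in truck 2; 34 kg remain.
Put 451 kg in truck 3; 49 kg remain.
Put 433 kg in truck 4; 67 kg remain.
Put 382 kg in truck 5; 118 kg remain.
Put 367 kg in truck 6; 133 kg remain.
Put 365 kg in truck 7; 135 kg remain.
Put 333 kg in truck 8; 167 kg remain.
Put 330 kg in truck 9; 170 kg remain.
Put 319 kg in truck 10; 181 kg remain.
Put 287 kg in truck 11; 213 kg remain.
Put 273 kg in truck 12; 227 kg remain.
Put 270 kg in truck 13; 230 kg remain.
Put 266 kg in truck 14; 234 kg remain.
Put 152 kg in truck 8; 15 kg remain.
Put 120 kg in truck 6; 13 kg remain.
Put 55 kg in truck 4; 12 kg remain.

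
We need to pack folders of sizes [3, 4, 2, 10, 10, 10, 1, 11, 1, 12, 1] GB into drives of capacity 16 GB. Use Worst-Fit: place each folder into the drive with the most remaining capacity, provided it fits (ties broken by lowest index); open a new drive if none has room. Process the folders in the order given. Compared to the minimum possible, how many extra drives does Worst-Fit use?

1

Worst-Fit: [3,4,2,1,1] [10,1] [10] [10] [11] [12] → 6 drives.
Total size 65 GB; any packing needs at least ⌈65/16⌉ = 5 drives.
An optimal packing achieves that bound: [12,4] [11,3,2] [10,1,1,1] [10] [10] → 5 drives.
Excess: 6 − 5 = 1.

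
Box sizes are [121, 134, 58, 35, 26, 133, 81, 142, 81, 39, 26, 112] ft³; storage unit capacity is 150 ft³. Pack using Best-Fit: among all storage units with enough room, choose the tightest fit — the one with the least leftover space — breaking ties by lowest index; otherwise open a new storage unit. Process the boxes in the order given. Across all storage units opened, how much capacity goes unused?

212

Put 121 ft³ in storage unit 1; 29 ft³ remain.
Put 134 ft³ in storage unit 2; 16 ft³ remain.
Put 58 ft³ in storage unit 3; 92 ft³ remain.
Put 35 ft³ in storage unit 3; 57 ft³ remain.
Put 26 ft³ in storage unit 1; 3 ft³ remain.
Put 133 ft³ in storage unit 4; 17 ft³ remain.
Put 81 ft³ in storage unit 5; 69 ft³ remain.
Put 142 ft³ in storage unit 6; 8 ft³ remain.
Put 81 ft³ in storage unit 7; 69 ft³ remain.
Put 39 ft³ in storage unit 3; 18 ft³ remain.
Put 26 ft³ in storage unit 5; 43 ft³ remain.
Put 112 ft³ in storage unit 8; 38 ft³ remain.
8 storage units × 150 ft³ = 1200 ft³; used 988 ft³; unused 212 ft³.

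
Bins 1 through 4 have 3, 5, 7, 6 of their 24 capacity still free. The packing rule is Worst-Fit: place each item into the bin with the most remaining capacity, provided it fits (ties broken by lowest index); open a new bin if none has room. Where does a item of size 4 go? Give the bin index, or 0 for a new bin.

Bins with room: bin 2 (5), bin 3 (7), bin 4 (6).
Most room is bin 3 with 7 free.

3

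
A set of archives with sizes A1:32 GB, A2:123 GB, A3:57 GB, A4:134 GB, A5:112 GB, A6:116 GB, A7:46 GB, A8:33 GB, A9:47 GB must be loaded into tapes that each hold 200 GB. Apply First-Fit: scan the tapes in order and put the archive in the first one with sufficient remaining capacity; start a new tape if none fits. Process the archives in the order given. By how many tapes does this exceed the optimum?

0

First-Fit: [32,123,33] [57,134] [112,46] [116,47] → 4 tapes.
Total size 700 GB; any packing needs at least ⌈700/200⌉ = 4 tapes.
So 4 is already optimal.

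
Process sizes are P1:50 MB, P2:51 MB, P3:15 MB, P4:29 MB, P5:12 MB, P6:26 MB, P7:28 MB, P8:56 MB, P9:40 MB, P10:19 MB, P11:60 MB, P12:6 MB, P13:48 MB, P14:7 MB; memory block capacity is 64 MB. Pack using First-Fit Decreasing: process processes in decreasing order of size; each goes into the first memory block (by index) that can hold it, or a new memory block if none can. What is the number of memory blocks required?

8

Sorted descending: 60, 56, 51, 50, 48, 40, 29, 28, 26, 19, 15, 12, 7, 6.
memory block 1: place 60 MB, 4 MB left
memory block 2: place 56 MB, 8 MB left
memory block 3: place 51 MB, 13 MB left
memory block 4: place 50 MB, 14 MB left
memory block 5: place 48 MB, 16 MB left
memory block 6: place 40 MB, 24 MB left
memory block 7: place 29 MB, 35 MB left
memory block 7: place 28 MB, 7 MB left
memory block 8: place 26 MB, 38 MB left
memory block 6: place 19 MB, 5 MB left
memory block 5: place 15 MB, 1 MB left
memory block 3: place 12 MB, 1 MB left
memory block 2: place 7 MB, 1 MB left
memory block 4: place 6 MB, 8 MB left
Final memory blocks: [60] [56,7] [51,12] [50,6] [48,15] [40,19] [29,28] [26].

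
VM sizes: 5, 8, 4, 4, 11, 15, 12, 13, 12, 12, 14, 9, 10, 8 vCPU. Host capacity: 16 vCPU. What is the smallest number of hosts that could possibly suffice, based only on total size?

Total size = 5 + 8 + 4 + 4 + 11 + 15 + 12 + 13 + 12 + 12 + 14 + 9 + 10 + 8 = 137 vCPU.
⌈137 / 16⌉ = 9.

9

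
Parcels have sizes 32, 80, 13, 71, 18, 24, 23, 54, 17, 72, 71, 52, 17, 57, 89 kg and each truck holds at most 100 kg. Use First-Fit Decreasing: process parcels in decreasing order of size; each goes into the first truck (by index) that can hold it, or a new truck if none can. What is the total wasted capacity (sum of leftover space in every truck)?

Sorted descending: 89, 80, 72, 71, 71, 57, 54, 52, 32, 24, 23, 18, 17, 17, 13.
89 kg → truck 1 (remaining 11 kg)
80 kg → truck 2 (remaining 20 kg)
72 kg → truck 3 (remaining 28 kg)
71 kg → truck 4 (remaining 29 kg)
71 kg → truck 5 (remaining 29 kg)
57 kg → truck 6 (remaining 43 kg)
54 kg → truck 7 (remaining 46 kg)
52 kg → truck 8 (remaining 48 kg)
32 kg → truck 6 (remaining 11 kg)
24 kg → truck 3 (remaining 4 kg)
23 kg → truck 4 (remaining 6 kg)
18 kg → truck 2 (remaining 2 kg)
17 kg → truck 5 (remaining 12 kg)
17 kg → truck 7 (remaining 29 kg)
13 kg → truck 7 (remaining 16 kg)
8 trucks × 100 kg = 800 kg; used 690 kg; unused 110 kg.

110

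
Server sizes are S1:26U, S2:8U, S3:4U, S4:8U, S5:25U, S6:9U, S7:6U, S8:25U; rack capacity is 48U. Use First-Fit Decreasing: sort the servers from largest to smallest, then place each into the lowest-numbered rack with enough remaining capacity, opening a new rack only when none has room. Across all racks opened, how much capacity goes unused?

33

Sorted descending: 26, 25, 25, 9, 8, 8, 6, 4.
26U → rack 1 (remaining 22U)
25U → rack 2 (remaining 23U)
25U → rack 3 (remaining 23U)
9U → rack 1 (remaining 13U)
8U → rack 1 (remaining 5U)
8U → rack 2 (remaining 15U)
6U → rack 2 (remaining 9U)
4U → rack 1 (remaining 1U)
3 racks × 48U = 144U; used 111U; unused 33U.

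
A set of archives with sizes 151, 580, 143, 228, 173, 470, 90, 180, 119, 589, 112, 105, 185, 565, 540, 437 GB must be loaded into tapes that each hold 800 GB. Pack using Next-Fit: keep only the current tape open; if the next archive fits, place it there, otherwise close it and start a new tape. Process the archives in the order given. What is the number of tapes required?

Put 151 GB in tape 1; 649 GB remain.
Put 580 GB in tape 1; 69 GB remain.
Put 143 GB in tape 2; 657 GB remain.
Put 228 GB in tape 2; 429 GB remain.
Put 173 GB in tape 2; 256 GB remain.
Put 470 GB in tape 3; 330 GB remain.
Put 90 GB in tape 3; 240 GB remain.
Put 180 GB in tape 3; 60 GB remain.
Put 119 GB in tape 4; 681 GB remain.
Put 589 GB in tape 4; 92 GB remain.
Put 112 GB in tape 5; 688 GB remain.
Put 105 GB in tape 5; 583 GB remain.
Put 185 GB in tape 5; 398 GB remain.
Put 565 GB in tape 6; 235 GB remain.
Put 540 GB in tape 7; 260 GB remain.
Put 437 GB in tape 8; 363 GB remain.
Final tapes: [151,580] [143,228,173] [470,90,180] [119,589] [112,105,185] [565] [540] [437].

8 tapes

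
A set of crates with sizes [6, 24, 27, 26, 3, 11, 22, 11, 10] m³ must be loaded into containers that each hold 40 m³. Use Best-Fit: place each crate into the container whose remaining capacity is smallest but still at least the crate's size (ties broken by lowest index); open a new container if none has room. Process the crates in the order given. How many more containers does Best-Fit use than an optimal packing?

0

Best-Fit: [6,24,3] [27,11] [26,11] [22,10] → 4 containers.
Total size 140 m³; any packing needs at least ⌈140/40⌉ = 4 containers.
So 4 is already optimal.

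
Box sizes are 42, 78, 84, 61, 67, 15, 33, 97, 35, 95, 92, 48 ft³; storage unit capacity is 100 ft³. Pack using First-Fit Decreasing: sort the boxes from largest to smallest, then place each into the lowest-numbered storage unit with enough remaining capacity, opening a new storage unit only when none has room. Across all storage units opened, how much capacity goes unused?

53

Sorted descending: 97, 95, 92, 84, 78, 67, 61, 48, 42, 35, 33, 15.
97 ft³ → storage unit 1 (remaining 3 ft³)
95 ft³ → storage unit 2 (remaining 5 ft³)
92 ft³ → storage unit 3 (remaining 8 ft³)
84 ft³ → storage unit 4 (remaining 16 ft³)
78 ft³ → storage unit 5 (remaining 22 ft³)
67 ft³ → storage unit 6 (remaining 33 ft³)
61 ft³ → storage unit 7 (remaining 39 ft³)
48 ft³ → storage unit 8 (remaining 52 ft³)
42 ft³ → storage unit 8 (remaining 10 ft³)
35 ft³ → storage unit 7 (remaining 4 ft³)
33 ft³ → storage unit 6 (remaining 0 ft³)
15 ft³ → storage unit 4 (remaining 1 ft³)
8 storage units × 100 ft³ = 800 ft³; used 747 ft³; unused 53 ft³.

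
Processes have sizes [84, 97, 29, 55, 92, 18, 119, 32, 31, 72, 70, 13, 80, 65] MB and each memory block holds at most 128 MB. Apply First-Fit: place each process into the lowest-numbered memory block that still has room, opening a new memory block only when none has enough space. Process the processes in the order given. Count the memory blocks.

9

memory block 1: place 84 MB, 44 MB left
memory block 2: place 97 MB, 31 MB left
memory block 1: place 29 MB, 15 MB left
memory block 3: place 55 MB, 73 MB left
memory block 4: place 92 MB, 36 MB left
memory block 2: place 18 MB, 13 MB left
memory block 5: place 119 MB, 9 MB left
memory block 3: place 32 MB, 41 MB left
memory block 3: place 31 MB, 10 MB left
memory block 6: place 72 MB, 56 MB left
memory block 7: place 70 MB, 58 MB left
memory block 1: place 13 MB, 2 MB left
memory block 8: place 80 MB, 48 MB left
memory block 9: place 65 MB, 63 MB left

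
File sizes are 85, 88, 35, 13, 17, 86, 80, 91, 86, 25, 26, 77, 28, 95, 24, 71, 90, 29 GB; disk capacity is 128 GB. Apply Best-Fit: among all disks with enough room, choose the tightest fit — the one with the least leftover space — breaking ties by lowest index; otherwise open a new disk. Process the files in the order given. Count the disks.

10

Put 85 GB in disk 1; 43 GB remain.
Put 88 GB in disk 2; 40 GB remain.
Put 35 GB in disk 2; 5 GB remain.
Put 13 GB in disk 1; 30 GB remain.
Put 17 GB in disk 1; 13 GB remain.
Put 86 GB in disk 3; 42 GB remain.
Put 80 GB in disk 4; 48 GB remain.
Put 91 GB in disk 5; 37 GB remain.
Put 86 GB in disk 6; 42 GB remain.
Put 25 GB in disk 5; 12 GB remain.
Put 26 GB in disk 3; 16 GB remain.
Put 77 GB in disk 7; 51 GB remain.
Put 28 GB in disk 6; 14 GB remain.
Put 95 GB in disk 8; 33 GB remain.
Put 24 GB in disk 8; 9 GB remain.
Put 71 GB in disk 9; 57 GB remain.
Put 90 GB in disk 10; 38 GB remain.
Put 29 GB in disk 10; 9 GB remain.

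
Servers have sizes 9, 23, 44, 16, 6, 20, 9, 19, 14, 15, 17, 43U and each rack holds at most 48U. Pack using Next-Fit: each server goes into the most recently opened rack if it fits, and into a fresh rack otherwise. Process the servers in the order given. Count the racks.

9U → rack 1 (remaining 39U)
23U → rack 1 (remaining 16U)
44U → rack 2 (remaining 4U)
16U → rack 3 (remaining 32U)
6U → rack 3 (remaining 26U)
20U → rack 3 (remaining 6U)
9U → rack 4 (remaining 39U)
19U → rack 4 (remaining 20U)
14U → rack 4 (remaining 6U)
15U → rack 5 (remaining 33U)
17U → rack 5 (remaining 16U)
43U → rack 6 (remaining 5U)
Final racks: [9,23] [44] [16,6,20] [9,19,14] [15,17] [43].

6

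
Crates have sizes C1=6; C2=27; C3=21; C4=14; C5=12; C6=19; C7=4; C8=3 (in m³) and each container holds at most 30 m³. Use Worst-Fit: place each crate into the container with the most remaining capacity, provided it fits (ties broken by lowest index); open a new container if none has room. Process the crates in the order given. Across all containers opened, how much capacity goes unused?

Put C1 (6 m³) in container 1; 24 m³ remain.
Put C2 (27 m³) in container 2; 3 m³ remain.
Put C3 (21 m³) in container 1; 3 m³ remain.
Put C4 (14 m³) in container 3; 16 m³ remain.
Put C5 (12 m³) in container 3; 4 m³ remain.
Put C6 (19 m³) in container 4; 11 m³ remain.
Put C7 (4 m³) in container 4; 7 m³ remain.
Put C8 (3 m³) in container 4; 4 m³ remain.
4 containers × 30 m³ = 120 m³; used 106 m³; unused 14 m³.

14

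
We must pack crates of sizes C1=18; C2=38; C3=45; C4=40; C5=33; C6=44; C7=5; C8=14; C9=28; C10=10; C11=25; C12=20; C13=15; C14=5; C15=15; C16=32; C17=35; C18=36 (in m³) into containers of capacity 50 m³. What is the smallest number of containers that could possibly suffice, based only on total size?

Total size = 18 + 38 + 45 + 40 + 33 + 44 + 5 + 14 + 28 + 10 + 25 + 20 + 15 + 5 + 15 + 32 + 35 + 36 = 458 m³.
⌈458 / 50⌉ = 10.

10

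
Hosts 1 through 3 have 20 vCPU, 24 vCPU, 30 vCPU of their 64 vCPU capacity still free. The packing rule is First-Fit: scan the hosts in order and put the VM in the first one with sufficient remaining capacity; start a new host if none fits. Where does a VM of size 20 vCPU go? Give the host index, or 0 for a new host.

1

Hosts with room: host 1 (20 vCPU), host 2 (24 vCPU), host 3 (30 vCPU).
The first with room is host 1.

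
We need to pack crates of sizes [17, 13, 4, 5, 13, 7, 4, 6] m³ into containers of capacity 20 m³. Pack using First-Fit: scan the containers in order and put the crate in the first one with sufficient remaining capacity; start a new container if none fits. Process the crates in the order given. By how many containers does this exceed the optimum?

0

First-Fit: [17] [13,4] [5,13] [7,4,6] → 4 containers.
Total size 69 m³; any packing needs at least ⌈69/20⌉ = 4 containers.
So 4 is already optimal.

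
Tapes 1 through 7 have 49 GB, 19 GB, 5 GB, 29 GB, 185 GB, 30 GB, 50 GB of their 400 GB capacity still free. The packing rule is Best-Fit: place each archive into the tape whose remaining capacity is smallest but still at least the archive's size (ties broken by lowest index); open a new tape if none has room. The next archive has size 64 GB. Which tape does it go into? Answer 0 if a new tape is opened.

Tapes with room: tape 5 (185 GB).
Tightest fit is tape 5 with 185 GB free.

5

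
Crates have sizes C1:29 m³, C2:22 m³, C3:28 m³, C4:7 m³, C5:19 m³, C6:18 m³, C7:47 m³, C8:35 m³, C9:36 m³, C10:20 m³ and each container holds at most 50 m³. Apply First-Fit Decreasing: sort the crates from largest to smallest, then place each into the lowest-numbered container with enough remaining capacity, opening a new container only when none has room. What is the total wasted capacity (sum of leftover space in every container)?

Sorted descending: 47, 36, 35, 29, 28, 22, 20, 19, 18, 7.
container 1: place 47 m³, 3 m³ left
container 2: place 36 m³, 14 m³ left
container 3: place 35 m³, 15 m³ left
container 4: place 29 m³, 21 m³ left
container 5: place 28 m³, 22 m³ left
container 5: place 22 m³, 0 m³ left
container 4: place 20 m³, 1 m³ left
container 6: place 19 m³, 31 m³ left
container 6: place 18 m³, 13 m³ left
container 2: place 7 m³, 7 m³ left
6 containers × 50 m³ = 300 m³; used 261 m³; unused 39 m³.

39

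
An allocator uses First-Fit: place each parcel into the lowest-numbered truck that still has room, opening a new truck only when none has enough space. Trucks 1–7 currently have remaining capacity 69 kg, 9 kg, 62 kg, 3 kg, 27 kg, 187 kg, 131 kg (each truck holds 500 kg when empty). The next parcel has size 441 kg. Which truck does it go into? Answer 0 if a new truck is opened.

0

No truck has ≥ 441 kg free, so a new truck is opened.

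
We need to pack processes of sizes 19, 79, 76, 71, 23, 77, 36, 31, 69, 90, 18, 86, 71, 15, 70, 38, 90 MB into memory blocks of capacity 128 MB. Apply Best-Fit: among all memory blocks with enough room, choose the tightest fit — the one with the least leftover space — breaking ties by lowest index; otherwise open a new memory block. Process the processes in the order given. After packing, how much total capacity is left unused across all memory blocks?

321

memory block 1: place 19 MB, 109 MB left
memory block 1: place 79 MB, 30 MB left
memory block 2: place 76 MB, 52 MB left
memory block 3: place 71 MB, 57 MB left
memory block 1: place 23 MB, 7 MB left
memory block 4: place 77 MB, 51 MB left
memory block 4: place 36 MB, 15 MB left
memory block 2: place 31 MB, 21 MB left
memory block 5: place 69 MB, 59 MB left
memory block 6: place 90 MB, 38 MB left
memory block 2: place 18 MB, 3 MB left
memory block 7: place 86 MB, 42 MB left
memory block 8: place 71 MB, 57 MB left
memory block 4: place 15 MB, 0 MB left
memory block 9: place 70 MB, 58 MB left
memory block 6: place 38 MB, 0 MB left
memory block 10: place 90 MB, 38 MB left
10 memory blocks × 128 MB = 1280 MB; used 959 MB; unused 321 MB.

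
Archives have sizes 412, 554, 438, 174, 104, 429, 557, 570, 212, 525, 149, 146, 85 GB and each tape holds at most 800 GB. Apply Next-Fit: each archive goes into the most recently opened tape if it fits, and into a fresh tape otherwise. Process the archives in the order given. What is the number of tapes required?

8

tape 1: place 412 GB, 388 GB left
tape 2: place 554 GB, 246 GB left
tape 3: place 438 GB, 362 GB left
tape 3: place 174 GB, 188 GB left
tape 3: place 104 GB, 84 GB left
tape 4: place 429 GB, 371 GB left
tape 5: place 557 GB, 243 GB left
tape 6: place 570 GB, 230 GB left
tape 6: place 212 GB, 18 GB left
tape 7: place 525 GB, 275 GB left
tape 7: place 149 GB, 126 GB left
tape 8: place 146 GB, 654 GB left
tape 8: place 85 GB, 569 GB left
Final tapes: [412] [554] [438,174,104] [429] [557] [570,212] [525,149] [146,85].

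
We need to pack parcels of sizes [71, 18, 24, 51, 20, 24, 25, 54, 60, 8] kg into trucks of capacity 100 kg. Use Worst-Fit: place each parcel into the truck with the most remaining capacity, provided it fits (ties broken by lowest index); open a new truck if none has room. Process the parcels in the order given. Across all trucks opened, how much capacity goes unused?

145

71 kg → truck 1 (remaining 29 kg)
18 kg → truck 1 (remaining 11 kg)
24 kg → truck 2 (remaining 76 kg)
51 kg → truck 2 (remaining 25 kg)
20 kg → truck 2 (remaining 5 kg)
24 kg → truck 3 (remaining 76 kg)
25 kg → truck 3 (remaining 51 kg)
54 kg → truck 4 (remaining 46 kg)
60 kg → truck 5 (remaining 40 kg)
8 kg → truck 3 (remaining 43 kg)
5 trucks × 100 kg = 500 kg; used 355 kg; unused 145 kg.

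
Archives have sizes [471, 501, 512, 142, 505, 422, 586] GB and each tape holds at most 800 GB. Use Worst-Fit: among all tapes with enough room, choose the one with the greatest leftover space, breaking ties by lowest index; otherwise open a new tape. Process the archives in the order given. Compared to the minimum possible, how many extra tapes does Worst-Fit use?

0

Worst-Fit: [471,142] [501] [512] [505] [422] [586] → 6 tapes.
6 archives exceed 400 GB (half the capacity), and no two of those can share a tape, so at least 6 tapes are needed.
So 6 is already optimal.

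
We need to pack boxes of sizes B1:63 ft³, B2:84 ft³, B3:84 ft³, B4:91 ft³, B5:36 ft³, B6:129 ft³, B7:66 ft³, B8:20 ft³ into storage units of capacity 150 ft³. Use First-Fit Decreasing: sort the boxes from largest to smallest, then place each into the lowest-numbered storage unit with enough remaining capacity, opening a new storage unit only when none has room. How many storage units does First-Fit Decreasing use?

4

Sorted descending: 129, 91, 84, 84, 66, 63, 36, 20.
storage unit 1: place 129 ft³, 21 ft³ left
storage unit 2: place 91 ft³, 59 ft³ left
storage unit 3: place 84 ft³, 66 ft³ left
storage unit 4: place 84 ft³, 66 ft³ left
storage unit 3: place 66 ft³, 0 ft³ left
storage unit 4: place 63 ft³, 3 ft³ left
storage unit 2: place 36 ft³, 23 ft³ left
storage unit 1: place 20 ft³, 1 ft³ left
Final storage units: [129,20] [91,36] [84,66] [84,63].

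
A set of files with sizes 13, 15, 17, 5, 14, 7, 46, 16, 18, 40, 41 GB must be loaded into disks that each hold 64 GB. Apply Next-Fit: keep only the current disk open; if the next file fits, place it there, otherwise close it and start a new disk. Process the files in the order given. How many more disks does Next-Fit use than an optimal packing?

Next-Fit: [13,15,17,5,14] [7,46] [16,18] [40] [41] → 5 disks.
Total size 232 GB; any packing needs at least ⌈232/64⌉ = 4 disks.
An optimal packing achieves that bound: [46,18] [41,17,5] [40,16,7] [15,14,13] → 4 disks.
Excess: 5 − 4 = 1.

1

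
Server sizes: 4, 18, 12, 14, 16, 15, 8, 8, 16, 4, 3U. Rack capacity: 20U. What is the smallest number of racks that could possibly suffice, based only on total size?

Total size = 4 + 18 + 12 + 14 + 16 + 15 + 8 + 8 + 16 + 4 + 3 = 118U.
⌈118 / 20⌉ = 6.

6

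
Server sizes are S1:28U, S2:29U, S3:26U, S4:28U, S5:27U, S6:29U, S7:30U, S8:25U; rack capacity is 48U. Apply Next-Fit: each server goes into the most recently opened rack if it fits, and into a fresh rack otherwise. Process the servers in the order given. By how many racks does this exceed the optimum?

0

Next-Fit: [28] [29] [26] [28] [27] [29] [30] [25] → 8 racks.
8 servers exceed 24U (half the capacity), and no two of those can share a rack, so at least 8 racks are needed.
So 8 is already optimal.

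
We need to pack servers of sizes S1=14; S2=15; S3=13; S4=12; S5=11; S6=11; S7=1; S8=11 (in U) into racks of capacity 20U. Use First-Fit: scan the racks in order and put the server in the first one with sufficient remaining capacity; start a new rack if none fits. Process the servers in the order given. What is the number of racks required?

rack 1: place S1 (14U), 6U left
rack 2: place S2 (15U), 5U left
rack 3: place S3 (13U), 7U left
rack 4: place S4 (12U), 8U left
rack 5: place S5 (11U), 9U left
rack 6: place S6 (11U), 9U left
rack 1: place S7 (1U), 5U left
rack 7: place S8 (11U), 9U left
Final racks: [14,1] [15] [13] [12] [11] [11] [11].

7 racks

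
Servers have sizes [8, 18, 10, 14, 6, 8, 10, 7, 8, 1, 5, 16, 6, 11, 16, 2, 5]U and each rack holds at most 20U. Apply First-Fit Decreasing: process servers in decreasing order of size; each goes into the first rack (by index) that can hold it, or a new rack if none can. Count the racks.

9

Sorted descending: 18, 16, 16, 14, 11, 10, 10, 8, 8, 8, 7, 6, 6, 5, 5, 2, 1.
18U → rack 1 (remaining 2U)
16U → rack 2 (remaining 4U)
16U → rack 3 (remaining 4U)
14U → rack 4 (remaining 6U)
11U → rack 5 (remaining 9U)
10U → rack 6 (remaining 10U)
10U → rack 6 (remaining 0U)
8U → rack 5 (remaining 1U)
8U → rack 7 (remaining 12U)
8U → rack 7 (remaining 4U)
7U → rack 8 (remaining 13U)
6U → rack 4 (remaining 0U)
6U → rack 8 (remaining 7U)
5U → rack 8 (remaining 2U)
5U → rack 9 (remaining 15U)
2U → rack 1 (remaining 0U)
1U → rack 2 (remaining 3U)
Final racks: [18,2] [16,1] [16] [14,6] [11,8] [10,10] [8,8] [7,6,5] [5].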